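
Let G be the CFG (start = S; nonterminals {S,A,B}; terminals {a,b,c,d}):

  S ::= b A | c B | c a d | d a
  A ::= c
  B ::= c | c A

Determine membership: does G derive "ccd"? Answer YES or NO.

CNF form of G:
  S -> T0 B | T0 X4 | T1 A | T3 T2
  A -> c
  B -> T0 A | c
  T0 -> c
  T1 -> b
  T2 -> a
  T3 -> d
  X4 -> T2 T3

CYK fill:
  [0..0]={A,B,T0}  "c"  orig:{A,B}
  [1..1]={A,B,T0}  "c"  orig:{A,B}
  [2..2]={T3}  "d"  orig:{}
  [0..1]={B,S}  "cc"
  [1..2]=∅  "cd"
  [0..2]=∅  "ccd"

S ∉ T[0,2] ⇒ NO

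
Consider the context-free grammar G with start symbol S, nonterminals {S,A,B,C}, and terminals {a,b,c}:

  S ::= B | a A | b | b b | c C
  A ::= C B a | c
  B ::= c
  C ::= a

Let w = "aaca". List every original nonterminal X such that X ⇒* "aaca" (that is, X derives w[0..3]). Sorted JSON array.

CNF form of G:
  S -> T0 A | T1 T1 | T2 C | b | c
  A -> C X3 | c
  B -> c
  C -> a
  T0 -> a
  T1 -> b
  T2 -> c
  X3 -> B T0

CYK fill — only the sub-triangle for w[0..3]:
  [0..0]={C,T0}  "a"  orig:{C}
  [1..1]={C,T0}  "a"  orig:{C}
  [2..2]={A,B,S,T2}  "c"  orig:{A,B,S}
  [3..3]={C,T0}  "a"  orig:{C}
  [0..1]=∅  "aa"
  [1..2]={S}  "ac"
  [2..3]={S,X3}  "ca"  orig:{S}
  [0..2]=∅  "aac"
  [1..3]={A}  "aca"
  [0..3]={S}  "aaca"

Original NTs in T[0,3] deriving "aaca": ["S"]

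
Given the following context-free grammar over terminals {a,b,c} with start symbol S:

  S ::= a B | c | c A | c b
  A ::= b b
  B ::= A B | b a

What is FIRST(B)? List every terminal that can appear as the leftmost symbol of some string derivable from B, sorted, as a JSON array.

Compute FIRST by fixpoint:
round 1:
  A via A→b b: +{b}
  B via B→A B: +{b}
  S via S→a B: +{a}
  S via S→c: +{c}
  FIRST[S]={a,c}  FIRST[A]={b}  FIRST[B]={b}
round 2: (no change)
  FIRST[S]={a,c}  FIRST[A]={b}  FIRST[B]={b}

FIRST(B) = ["b"]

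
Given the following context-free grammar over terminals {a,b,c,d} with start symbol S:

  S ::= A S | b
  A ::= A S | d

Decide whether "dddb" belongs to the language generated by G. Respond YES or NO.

CNF form of G:
  S -> A S | b
  A -> A S | d

CYK fill:
  T[0,0] 'd' = {A}
  T[1,1] 'd' = {A}
  T[2,2] 'd' = {A}
  T[3,3] 'b' = {S}
  T[0,1] 'dd' = ∅
  T[1,2] 'dd' = ∅
  T[2,3] 'db' = {A,S}
  T[0,2] 'ddd' = ∅
  T[1,3] 'ddb' = {A,S}
  T[0,3] 'dddb' = {A,S}

S ∈ T[0,3] ⇒ YES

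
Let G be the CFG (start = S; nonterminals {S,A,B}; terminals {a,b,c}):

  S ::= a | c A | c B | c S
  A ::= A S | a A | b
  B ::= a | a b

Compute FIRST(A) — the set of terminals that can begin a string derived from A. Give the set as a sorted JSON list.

FIRST iteration:
[1]
  A via A→a A: +{a}
  A via A→b: +{b}
  B via B→a: +{a}
  S via S→a: +{a}
  S via S→c A: +{c}
  S: {a,c}  A: {a,b}  B: {a}
[2] — fixpoint
  S: {a,c}  A: {a,b}  B: {a}

FIRST(A) = ["a", "b"]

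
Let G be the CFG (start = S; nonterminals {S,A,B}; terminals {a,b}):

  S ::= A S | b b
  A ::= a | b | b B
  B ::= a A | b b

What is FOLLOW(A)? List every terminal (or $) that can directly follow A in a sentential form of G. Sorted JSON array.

FIRST sets, iterate to fixpoint:
iter 1:
  A via A→a: +{a}
  A via A→b: +{b}
  B via B→a A: +{a}
  B via B→b b: +{b}
  S via S→A S: +{a,b}
  S: {a,b}  A: {a,b}  B: {a,b}
iter 2: (no change)
  S: {a,b}  A: {a,b}  B: {a,b}

FOLLOW sets:
seed FOLLOW(S) with $
iter 1:
  S→A S: FOLLOW(A) ⊇ FIRST(S) = {a,b}; new: +{a,b}
  FOLLOW[S]={$}  FOLLOW[A]={a,b}  FOLLOW[B]={}
iter 2:
  A→b B: FOLLOW(B) ⊇ FOLLOW(A) ⊇ {a,b}; new: +{a,b}
  FOLLOW[S]={$}  FOLLOW[A]={a,b}  FOLLOW[B]={a,b}
iter 3: (no change)
  FOLLOW[S]={$}  FOLLOW[A]={a,b}  FOLLOW[B]={a,b}

FOLLOW(A) = ["a", "b"]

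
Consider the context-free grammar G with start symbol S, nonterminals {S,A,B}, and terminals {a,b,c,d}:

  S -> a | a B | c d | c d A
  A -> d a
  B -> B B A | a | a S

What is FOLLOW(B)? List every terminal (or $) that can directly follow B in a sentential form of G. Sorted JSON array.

FIRST sets, iterate to fixpoint:
round 1:
  A via A→d a: +{d}
  B via B→a: +{a}
  S via S→a: +{a}
  S via S→c d: +{c}
  FIRST[S]={a,c}  FIRST[A]={d}  FIRST[B]={a}
round 2: done
  FIRST[S]={a,c}  FIRST[A]={d}  FIRST[B]={a}

Compute FOLLOW by fixpoint:
FOLLOW(S) := {$}
[1]
  B→B B A: FOLLOW(B) ⊇ FIRST(B) = {a}; new: +{a}
  B→B B A: FOLLOW(B) ⊇ FIRST(A) = {d}; new: +{d}
  B→B B A: FOLLOW(A) ⊇ FOLLOW(B) ⊇ {a,d}; new: +{a,d}
  B→a S: FOLLOW(S) ⊇ FOLLOW(B) ⊇ {a,d}; new: +{a,d}
  S→a B: FOLLOW(B) ⊇ FOLLOW(S) ⊇ {$,a,d}; new: +{$}
  S→c d A: FOLLOW(A) ⊇ FOLLOW(S) ⊇ {$,a,d}; new: +{$}
  S: {$,a,d}  A: {$,a,d}  B: {$,a,d}
[2] done
  S: {$,a,d}  A: {$,a,d}  B: {$,a,d}

FOLLOW(B) = ["$", "a", "d"]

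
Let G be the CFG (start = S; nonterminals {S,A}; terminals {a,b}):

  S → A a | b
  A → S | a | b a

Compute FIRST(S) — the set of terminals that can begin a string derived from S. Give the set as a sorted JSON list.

Compute FIRST by fixpoint:
pass 1:
  A via A→a: +{a}
  A via A→b a: +{b}
  S via S→A a: +{a,b}
  FIRST[S]={a,b}  FIRST[A]={a,b}
pass 2: (stable)
  FIRST[S]={a,b}  FIRST[A]={a,b}

FIRST(S) = ["a", "b"]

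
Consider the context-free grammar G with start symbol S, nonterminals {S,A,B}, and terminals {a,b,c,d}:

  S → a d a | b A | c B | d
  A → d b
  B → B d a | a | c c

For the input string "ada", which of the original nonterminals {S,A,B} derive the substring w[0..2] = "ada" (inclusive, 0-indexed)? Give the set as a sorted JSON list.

Convert to CNF:
  S -> T1 A | T2 X5 | T3 B | d
  A -> T0 T1
  B -> B X4 | T3 T3 | a
  T0 -> d
  T1 -> b
  T2 -> a
  T3 -> c
  X4 -> T0 T2
  X5 -> T0 T2

CYK fill — only the sub-triangle for w[0..2]:
  [0..0]={B,T2}  "a"  orig:{B}
  [1..1]={S,T0}  "d"  orig:{S}
  [2..2]={B,T2}  "a"  orig:{B}
  [0..1]=∅  "ad"
  [1..2]={X4,X5}  "da"  orig:{}
  [0..2]={B,S}  "ada"

Original NTs in T[0,2] deriving "ada": ["B", "S"]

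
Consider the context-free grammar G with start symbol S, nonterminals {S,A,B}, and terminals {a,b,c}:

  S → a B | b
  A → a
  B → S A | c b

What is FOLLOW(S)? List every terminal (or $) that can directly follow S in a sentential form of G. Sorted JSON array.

Compute FIRST by fixpoint:
iter 1:
  A via A→a: +{a}
  B via B→c b: +{c}
  S via S→a B: +{a}
  S via S→b: +{b}
  FIRST[S]={a,b}  FIRST[A]={a}  FIRST[B]={c}
iter 2:
  B via B→S A: +{a,b}
  FIRST[S]={a,b}  FIRST[A]={a}  FIRST[B]={a,b,c}
iter 3: (stable)
  FIRST[S]={a,b}  FIRST[A]={a}  FIRST[B]={a,b,c}

FOLLOW sets:
FOLLOW(S) := {$}
[1]
  B→S A: FOLLOW(S) ⊇ FIRST(A) = {a}; new: +{a}
  S→a B: FOLLOW(B) ⊇ FOLLOW(S) ⊇ {$,a}; new: +{$,a}
  FOLLOW(S)={$,a}  FOLLOW(A)={}  FOLLOW(B)={$,a}
[2]
  B→S A: FOLLOW(A) ⊇ FOLLOW(B) ⊇ {$,a}; new: +{$,a}
  FOLLOW(S)={$,a}  FOLLOW(A)={$,a}  FOLLOW(B)={$,a}
[3] (no change)
  FOLLOW(S)={$,a}  FOLLOW(A)={$,a}  FOLLOW(B)={$,a}

FOLLOW(S) = ["$", "a"]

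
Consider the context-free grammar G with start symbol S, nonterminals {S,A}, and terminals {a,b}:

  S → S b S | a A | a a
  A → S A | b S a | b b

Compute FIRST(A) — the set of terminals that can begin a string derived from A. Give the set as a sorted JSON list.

Compute FIRST by fixpoint:
round 1:
  A via A→b S a: +{b}
  S via S→a A: +{a}
  FIRST[S]={a}  FIRST[A]={b}
round 2:
  A via A→S A: +{a}
  FIRST[S]={a}  FIRST[A]={a,b}
round 3: done
  FIRST[S]={a}  FIRST[A]={a,b}

FIRST(A) = ["a", "b"]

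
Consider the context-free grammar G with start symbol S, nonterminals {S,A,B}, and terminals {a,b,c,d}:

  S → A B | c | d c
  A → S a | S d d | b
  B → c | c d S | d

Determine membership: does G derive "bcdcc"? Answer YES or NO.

Convert to CNF:
  S -> A B | T1 T2 | c
  A -> S T0 | S X3 | b
  B -> T2 X4 | c | d
  T0 -> a
  T1 -> d
  T2 -> c
  X3 -> T1 T1
  X4 -> T1 S

CYK fill:
  cell(0,0) b: {A}
  cell(1,1) c: {B,S,T2}  orig:{B,S}
  cell(2,2) d: {B,T1}  orig:{B}
  cell(3,3) c: {B,S,T2}  orig:{B,S}
  cell(4,4) c: {B,S,T2}  orig:{B,S}
  cell(0,1) bc: {S}
  cell(1,2) cd: ∅
  cell(2,3) dc: {S,X4}  orig:{S}
  cell(3,4) cc: ∅
  cell(0,2) bcd: ∅
  cell(1,3) cdc: {B}
  cell(2,4) dcc: ∅
  cell(0,3) bcdc: {S}
  cell(1,4) cdcc: ∅
  cell(0,4) bcdcc: ∅

S ∉ T[0,4] ⇒ NO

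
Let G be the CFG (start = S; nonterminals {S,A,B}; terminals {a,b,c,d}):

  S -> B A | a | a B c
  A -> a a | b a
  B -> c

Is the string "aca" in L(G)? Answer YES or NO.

Convert to CNF:
  S -> B A | T0 X3 | a
  A -> T0 T0 | T1 T0
  B -> c
  T0 -> a
  T1 -> b
  T2 -> c
  X3 -> B T2

Fill CYK table bottom-up:
  cell(0,0) a: {S,T0}  orig:{S}
  cell(1,1) c: {B,T2}  orig:{B}
  cell(2,2) a: {S,T0}  orig:{S}
  cell(0,1) ac: ∅
  cell(1,2) ca: ∅
  cell(0,2) aca: ∅

S ∉ T[0,2] ⇒ NO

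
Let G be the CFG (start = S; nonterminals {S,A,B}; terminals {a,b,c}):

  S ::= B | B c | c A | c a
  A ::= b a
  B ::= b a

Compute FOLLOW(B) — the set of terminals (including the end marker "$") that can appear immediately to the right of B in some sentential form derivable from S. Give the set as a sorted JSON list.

FIRST sets, iterate to fixpoint:
pass 1:
  A via A→b a: +{b}
  B via B→b a: +{b}
  S via S→B: +{b}
  S via S→c A: +{c}
  S: {b,c}  A: {b}  B: {b}
pass 2: done
  S: {b,c}  A: {b}  B: {b}

Compute FOLLOW by fixpoint:
seed FOLLOW(S) with $
round 1:
  S→B: FOLLOW(B) ⊇ FOLLOW(S) ⊇ {$}; new: +{$}
  S→B c: FOLLOW(B) ⊇ FIRST(c) = {c}; new: +{c}
  S→c A: FOLLOW(A) ⊇ FOLLOW(S) ⊇ {$}; new: +{$}
  S: {$}  A: {$}  B: {$,c}
round 2: (no change)
  S: {$}  A: {$}  B: {$,c}

FOLLOW(B) = ["$", "c"]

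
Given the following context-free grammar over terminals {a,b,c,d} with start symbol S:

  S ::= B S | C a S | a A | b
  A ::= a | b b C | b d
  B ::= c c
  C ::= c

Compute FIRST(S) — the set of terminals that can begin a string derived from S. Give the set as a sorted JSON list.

FIRST iteration:
[1]
  A via A→a: +{a}
  A via A→b b C: +{b}
  B via B→c c: +{c}
  C via C→c: +{c}
  S via S→B S: +{c}
  S via S→a A: +{a}
  S via S→b: +{b}
  FIRST[S]={a,b,c}  FIRST[A]={a,b}  FIRST[B]={c}  FIRST[C]={c}
[2] (stable)
  FIRST[S]={a,b,c}  FIRST[A]={a,b}  FIRST[B]={c}  FIRST[C]={c}

FIRST(S) = ["a", "b", "c"]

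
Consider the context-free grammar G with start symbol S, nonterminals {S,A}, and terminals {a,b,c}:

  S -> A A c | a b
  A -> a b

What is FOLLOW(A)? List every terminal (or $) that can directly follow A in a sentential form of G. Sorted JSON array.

FIRST sets, iterate to fixpoint:
round 1:
  A via A→a b: +{a}
  S via S→A A c: +{a}
  FIRST[S]={a}  FIRST[A]={a}
round 2: done
  FIRST[S]={a}  FIRST[A]={a}

Compute FOLLOW by fixpoint:
FOLLOW(S) := {$}
[1]
  S→A A c: FOLLOW(A) ⊇ FIRST(A) = {a}; new: +{a}
  S→A A c: FOLLOW(A) ⊇ FIRST(c) = {c}; new: +{c}
  FOLLOW(S)={$}  FOLLOW(A)={a,c}
[2] — fixpoint
  FOLLOW(S)={$}  FOLLOW(A)={a,c}

FOLLOW(A) = ["a", "c"]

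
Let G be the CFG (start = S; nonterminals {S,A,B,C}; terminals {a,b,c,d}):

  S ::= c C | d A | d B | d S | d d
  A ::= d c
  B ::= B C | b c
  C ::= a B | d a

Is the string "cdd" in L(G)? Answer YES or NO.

Convert to CNF:
  S -> T0 A | T0 B | T0 S | T0 T0 | T1 C
  A -> T0 T1
  B -> B C | T2 T1
  C -> T0 T3 | T3 B
  T0 -> d
  T1 -> c
  T2 -> b
  T3 -> a

CYK table (by increasing span):
  cell(0,0) c: {T1}  orig:{}
  cell(1,1) d: {T0}  orig:{}
  cell(2,2) d: {T0}  orig:{}
  cell(0,1) cd: ∅
  cell(1,2) dd: {S}
  cell(0,2) cdd: ∅

S ∉ T[0,2] ⇒ NO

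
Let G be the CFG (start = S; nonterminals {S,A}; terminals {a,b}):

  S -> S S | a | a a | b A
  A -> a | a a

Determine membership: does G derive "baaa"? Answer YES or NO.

Convert to CNF:
  S -> S S | T0 T0 | T1 A | a
  A -> T0 T0 | a
  T0 -> a
  T1 -> b

CYK fill:
  T[0,0] 'b' = {T1}  orig:{}
  T[1,1] 'a' = {A,S,T0}  orig:{A,S}
  T[2,2] 'a' = {A,S,T0}  orig:{A,S}
  T[3,3] 'a' = {A,S,T0}  orig:{A,S}
  T[0,1] 'ba' = {S}
  T[1,2] 'aa' = {A,S}
  T[2,3] 'aa' = {A,S}
  T[0,2] 'baa' = {S}
  T[1,3] 'aaa' = {S}
  T[0,3] 'baaa' = {S}

S ∈ T[0,3] ⇒ YES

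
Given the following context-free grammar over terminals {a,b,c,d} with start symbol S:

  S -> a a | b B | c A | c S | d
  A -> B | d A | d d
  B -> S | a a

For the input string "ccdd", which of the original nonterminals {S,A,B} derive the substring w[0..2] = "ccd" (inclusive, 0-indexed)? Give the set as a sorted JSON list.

CNF form of G:
  S -> T0 T0 | T1 B | T2 A | T2 S | d
  A -> T0 T0 | T1 B | T2 A | T2 S | T3 A | T3 T3 | d
  B -> T0 T0 | T1 B | T2 A | T2 S | d
  T0 -> a
  T1 -> b
  T2 -> c
  T3 -> d

CYK fill, restricted to cells inside w[0..2]:
  [0..0]={T2}  "c"  orig:{}
  [1..1]={T2}  "c"  orig:{}
  [2..2]={A,B,S,T3}  "d"  orig:{A,B,S}
  [0..1]=∅  "cc"
  [1..2]={A,B,S}  "cd"
  [0..2]={A,B,S}  "ccd"

Original NTs in T[0,2] deriving "ccd": ["A", "B", "S"]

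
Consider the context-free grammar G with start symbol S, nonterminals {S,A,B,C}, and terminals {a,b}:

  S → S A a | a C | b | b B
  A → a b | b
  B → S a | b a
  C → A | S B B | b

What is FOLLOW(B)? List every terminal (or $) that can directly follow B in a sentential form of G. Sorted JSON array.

Compute FIRST by fixpoint:
round 1:
  A via A→a b: +{a}
  A via A→b: +{b}
  B via B→b a: +{b}
  C via C→A: +{a,b}
  S via S→a C: +{a}
  S via S→b: +{b}
  FIRST[S]={a,b}  FIRST[A]={a,b}  FIRST[B]={b}  FIRST[C]={a,b}
round 2:
  B via B→S a: +{a}
  FIRST[S]={a,b}  FIRST[A]={a,b}  FIRST[B]={a,b}  FIRST[C]={a,b}
round 3: — fixpoint
  FIRST[S]={a,b}  FIRST[A]={a,b}  FIRST[B]={a,b}  FIRST[C]={a,b}

Compute FOLLOW by fixpoint:
initialize: $ ∈ FOLLOW(S)
[1]
  B→S a: FOLLOW(S) ⊇ FIRST(a) = {a}; new: +{a}
  C→S B B: FOLLOW(S) ⊇ FIRST(B) = {a,b}; new: +{b}
  C→S B B: FOLLOW(B) ⊇ FIRST(B) = {a,b}; new: +{a,b}
  S→S A a: FOLLOW(A) ⊇ FIRST(a) = {a}; new: +{a}
  S→a C: FOLLOW(C) ⊇ FOLLOW(S) ⊇ {$,a,b}; new: +{$,a,b}
  S→b B: FOLLOW(B) ⊇ FOLLOW(S) ⊇ {$,a,b}; new: +{$}
  S: {$,a,b}  A: {a}  B: {$,a,b}  C: {$,a,b}
[2]
  C→A: FOLLOW(A) ⊇ FOLLOW(C) ⊇ {$,a,b}; new: +{$,b}
  S: {$,a,b}  A: {$,a,b}  B: {$,a,b}  C: {$,a,b}
[3] done
  S: {$,a,b}  A: {$,a,b}  B: {$,a,b}  C: {$,a,b}

FOLLOW(B) = ["$", "a", "b"]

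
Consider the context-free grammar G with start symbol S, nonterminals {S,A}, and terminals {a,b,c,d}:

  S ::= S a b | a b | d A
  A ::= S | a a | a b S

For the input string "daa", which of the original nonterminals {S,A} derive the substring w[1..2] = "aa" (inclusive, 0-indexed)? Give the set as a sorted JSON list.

CNF form of G:
  S -> S X5 | T0 T1 | T2 A
  A -> S X3 | T0 T0 | T0 T1 | T0 X4 | T2 A
  T0 -> a
  T1 -> b
  T2 -> d
  X3 -> T0 T1
  X4 -> T1 S
  X5 -> T0 T1

Fill CYK table bottom-up — only the sub-triangle for w[1..2]:
  T[1,1] 'a' = {T0}  orig:{}
  T[2,2] 'a' = {T0}  orig:{}
  T[1,2] 'aa' = {A}

Original NTs in T[1,2] deriving "aa": ["A"]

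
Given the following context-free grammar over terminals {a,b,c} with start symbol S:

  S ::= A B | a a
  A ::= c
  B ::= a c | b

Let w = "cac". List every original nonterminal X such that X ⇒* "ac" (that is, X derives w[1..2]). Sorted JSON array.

CNF form of G:
  S -> A B | T0 T0
  A -> c
  B -> T0 T1 | b
  T0 -> a
  T1 -> c

Fill CYK table bottom-up (cells [i..j] with 1 ≤ i ≤ j ≤ 2 only):
  cell(1,1) a: {T0}  orig:{}
  cell(2,2) c: {A,T1}  orig:{A}
  cell(1,2) ac: {B}

Original NTs in T[1,2] deriving "ac": ["B"]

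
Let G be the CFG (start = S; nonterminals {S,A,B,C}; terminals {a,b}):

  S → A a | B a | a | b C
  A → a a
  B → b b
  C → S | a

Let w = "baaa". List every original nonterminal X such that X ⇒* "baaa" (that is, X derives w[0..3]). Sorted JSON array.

CNF form of G:
  S -> A T0 | B T0 | T1 C | a
  A -> T0 T0
  B -> T1 T1
  C -> A T0 | B T0 | T1 C | a
  T0 -> a
  T1 -> b

CYK table (by increasing span), restricted to cells inside w[0..3]:
  [0..0]={T1}  "b"  orig:{}
  [1..1]={C,S,T0}  "a"  orig:{C,S}
  [2..2]={C,S,T0}  "a"  orig:{C,S}
  [3..3]={C,S,T0}  "a"  orig:{C,S}
  [0..1]={C,S}  "ba"
  [1..2]={A}  "aa"
  [2..3]={A}  "aa"
  [0..2]=∅  "baa"
  [1..3]={C,S}  "aaa"
  [0..3]={C,S}  "baaa"

Original NTs in T[0,3] deriving "baaa": ["C", "S"]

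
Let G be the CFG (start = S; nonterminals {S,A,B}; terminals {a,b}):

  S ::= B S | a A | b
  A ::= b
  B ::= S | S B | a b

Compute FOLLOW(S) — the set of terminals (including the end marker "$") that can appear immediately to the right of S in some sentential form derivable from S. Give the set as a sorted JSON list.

FIRST sets, iterate to fixpoint:
pass 1:
  A via A→b: +{b}
  B via B→a b: +{a}
  S via S→B S: +{a}
  S via S→b: +{b}
  FIRST(S)={a,b}  FIRST(A)={b}  FIRST(B)={a}
pass 2:
  B via B→S: +{b}
  FIRST(S)={a,b}  FIRST(A)={b}  FIRST(B)={a,b}
pass 3: (stable)
  FIRST(S)={a,b}  FIRST(A)={b}  FIRST(B)={a,b}

FOLLOW iteration:
initialize: $ ∈ FOLLOW(S)
iter 1:
  B→S B: FOLLOW(S) ⊇ FIRST(B) = {a,b}; new: +{a,b}
  S→B S: FOLLOW(B) ⊇ FIRST(S) = {a,b}; new: +{a,b}
  S→a A: FOLLOW(A) ⊇ FOLLOW(S) ⊇ {$,a,b}; new: +{$,a,b}
  FOLLOW[S]={$,a,b}  FOLLOW[A]={$,a,b}  FOLLOW[B]={a,b}
iter 2: — fixpoint
  FOLLOW[S]={$,a,b}  FOLLOW[A]={$,a,b}  FOLLOW[B]={a,b}

FOLLOW(S) = ["$", "a", "b"]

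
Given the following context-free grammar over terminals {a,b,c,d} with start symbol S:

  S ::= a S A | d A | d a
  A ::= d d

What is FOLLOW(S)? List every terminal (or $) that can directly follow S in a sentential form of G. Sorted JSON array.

FIRST iteration:
pass 1:
  A via A→d d: +{d}
  S via S→a S A: +{a}
  S via S→d A: +{d}
  S: {a,d}  A: {d}
pass 2: — fixpoint
  S: {a,d}  A: {d}

FOLLOW sets:
initialize: $ ∈ FOLLOW(S)
[1]
  S→a S A: FOLLOW(S) ⊇ FIRST(A) = {d}; new: +{d}
  S→a S A: FOLLOW(A) ⊇ FOLLOW(S) ⊇ {$,d}; new: +{$,d}
  FOLLOW[S]={$,d}  FOLLOW[A]={$,d}
[2] done
  FOLLOW[S]={$,d}  FOLLOW[A]={$,d}

FOLLOW(S) = ["$", "d"]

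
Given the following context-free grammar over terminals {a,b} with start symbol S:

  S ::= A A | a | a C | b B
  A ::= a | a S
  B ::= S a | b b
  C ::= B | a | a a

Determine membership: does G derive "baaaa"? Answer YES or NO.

Convert to CNF:
  S -> A A | T0 C | T1 B | a
  A -> T0 S | a
  B -> S T0 | T1 T1
  C -> S T0 | T0 T0 | T1 T1 | a
  T0 -> a
  T1 -> b

CYK fill:
  [0..0]={T1}  "b"  orig:{}
  [1..1]={A,C,S,T0}  "a"  orig:{A,C,S}
  [2..2]={A,C,S,T0}  "a"  orig:{A,C,S}
  [3..3]={A,C,S,T0}  "a"  orig:{A,C,S}
  [4..4]={A,C,S,T0}  "a"  orig:{A,C,S}
  [0..1]=∅  "ba"
  [1..2]={A,B,C,S}  "aa"
  [2..3]={A,B,C,S}  "aa"
  [3..4]={A,B,C,S}  "aa"
  [0..2]={S}  "baa"
  [1..3]={A,B,C,S}  "aaa"
  [2..4]={A,B,C,S}  "aaa"
  [0..3]={B,C,S}  "baaa"
  [1..4]={A,B,C,S}  "aaaa"
  [0..4]={B,C,S}  "baaaa"

S ∈ T[0,4] ⇒ YES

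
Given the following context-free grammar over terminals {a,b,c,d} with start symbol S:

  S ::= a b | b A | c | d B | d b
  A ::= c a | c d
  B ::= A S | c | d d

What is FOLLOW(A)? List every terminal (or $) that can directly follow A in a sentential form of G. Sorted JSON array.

FIRST sets, iterate to fixpoint:
pass 1:
  A via A→c a: +{c}
  B via B→A S: +{c}
  B via B→d d: +{d}
  S via S→a b: +{a}
  S via S→b A: +{b}
  S via S→c: +{c}
  S via S→d B: +{d}
  FIRST[S]={a,b,c,d}  FIRST[A]={c}  FIRST[B]={c,d}
pass 2: (no change)
  FIRST[S]={a,b,c,d}  FIRST[A]={c}  FIRST[B]={c,d}

Compute FOLLOW by fixpoint:
FOLLOW(S) := {$}
iter 1:
  B→A S: FOLLOW(A) ⊇ FIRST(S) = {a,b,c,d}; new: +{a,b,c,d}
  S→b A: FOLLOW(A) ⊇ FOLLOW(S) ⊇ {$}; new: +{$}
  S→d B: FOLLOW(B) ⊇ FOLLOW(S) ⊇ {$}; new: +{$}
  FOLLOW[S]={$}  FOLLOW[A]={$,a,b,c,d}  FOLLOW[B]={$}
iter 2: done
  FOLLOW[S]={$}  FOLLOW[A]={$,a,b,c,d}  FOLLOW[B]={$}

FOLLOW(A) = ["$", "a", "b", "c", "d"]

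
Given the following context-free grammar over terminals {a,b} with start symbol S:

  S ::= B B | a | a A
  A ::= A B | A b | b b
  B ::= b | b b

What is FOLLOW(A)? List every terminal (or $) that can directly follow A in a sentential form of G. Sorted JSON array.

Compute FIRST by fixpoint:
iter 1:
  A via A→b b: +{b}
  B via B→b: +{b}
  S via S→B B: +{b}
  S via S→a: +{a}
  FIRST(S)={a,b}  FIRST(A)={b}  FIRST(B)={b}
iter 2: (no change)
  FIRST(S)={a,b}  FIRST(A)={b}  FIRST(B)={b}

Compute FOLLOW by fixpoint:
FOLLOW(S) := {$}
[1]
  A→A B: FOLLOW(A) ⊇ FIRST(B) = {b}; new: +{b}
  A→A B: FOLLOW(B) ⊇ FOLLOW(A) ⊇ {b}; new: +{b}
  S→B B: FOLLOW(B) ⊇ FOLLOW(S) ⊇ {$}; new: +{$}
  S→a A: FOLLOW(A) ⊇ FOLLOW(S) ⊇ {$}; new: +{$}
  FOLLOW(S)={$}  FOLLOW(A)={$,b}  FOLLOW(B)={$,b}
[2] done
  FOLLOW(S)={$}  FOLLOW(A)={$,b}  FOLLOW(B)={$,b}

FOLLOW(A) = ["$", "b"]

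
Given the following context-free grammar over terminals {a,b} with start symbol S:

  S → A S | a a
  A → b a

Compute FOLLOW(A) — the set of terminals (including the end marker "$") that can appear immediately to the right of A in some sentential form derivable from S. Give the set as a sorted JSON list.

FIRST iteration:
[1]
  A via A→b a: +{b}
  S via S→A S: +{b}
  S via S→a a: +{a}
  FIRST[S]={a,b}  FIRST[A]={b}
[2] done
  FIRST[S]={a,b}  FIRST[A]={b}

Compute FOLLOW by fixpoint:
seed FOLLOW(S) with $
[1]
  S→A S: FOLLOW(A) ⊇ FIRST(S) = {a,b}; new: +{a,b}
  FOLLOW(S)={$}  FOLLOW(A)={a,b}
[2] (no change)
  FOLLOW(S)={$}  FOLLOW(A)={a,b}

FOLLOW(A) = ["a", "b"]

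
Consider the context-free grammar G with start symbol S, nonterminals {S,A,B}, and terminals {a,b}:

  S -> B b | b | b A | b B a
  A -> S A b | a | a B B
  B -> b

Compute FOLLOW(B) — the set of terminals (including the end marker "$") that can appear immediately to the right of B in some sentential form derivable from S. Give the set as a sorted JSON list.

FIRST iteration:
pass 1:
  A via A→a: +{a}
  B via B→b: +{b}
  S via S→B b: +{b}
  FIRST(S)={b}  FIRST(A)={a}  FIRST(B)={b}
pass 2:
  A via A→S A b: +{b}
  FIRST(S)={b}  FIRST(A)={a,b}  FIRST(B)={b}
pass 3: (stable)
  FIRST(S)={b}  FIRST(A)={a,b}  FIRST(B)={b}

FOLLOW iteration:
FOLLOW(S) := {$}
[1]
  A→S A b: FOLLOW(S) ⊇ FIRST(A) = {a,b}; new: +{a,b}
  A→S A b: FOLLOW(A) ⊇ FIRST(b) = {b}; new: +{b}
  A→a B B: FOLLOW(B) ⊇ FIRST(B) = {b}; new: +{b}
  S→b A: FOLLOW(A) ⊇ FOLLOW(S) ⊇ {$,a,b}; new: +{$,a}
  S→b B a: FOLLOW(B) ⊇ FIRST(a) = {a}; new: +{a}
  FOLLOW[S]={$,a,b}  FOLLOW[A]={$,a,b}  FOLLOW[B]={a,b}
[2]
  A→a B B: FOLLOW(B) ⊇ FOLLOW(A) ⊇ {$,a,b}; new: +{$}
  FOLLOW[S]={$,a,b}  FOLLOW[A]={$,a,b}  FOLLOW[B]={$,a,b}
[3] — fixpoint
  FOLLOW[S]={$,a,b}  FOLLOW[A]={$,a,b}  FOLLOW[B]={$,a,b}

FOLLOW(B) = ["$", "a", "b"]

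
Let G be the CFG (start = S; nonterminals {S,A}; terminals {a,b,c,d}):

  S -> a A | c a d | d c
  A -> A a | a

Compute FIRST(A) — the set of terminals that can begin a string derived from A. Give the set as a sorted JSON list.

Compute FIRST by fixpoint:
[1]
  A via A→a: +{a}
  S via S→a A: +{a}
  S via S→c a d: +{c}
  S via S→d c: +{d}
  FIRST(S)={a,c,d}  FIRST(A)={a}
[2] (no change)
  FIRST(S)={a,c,d}  FIRST(A)={a}

FIRST(A) = ["a"]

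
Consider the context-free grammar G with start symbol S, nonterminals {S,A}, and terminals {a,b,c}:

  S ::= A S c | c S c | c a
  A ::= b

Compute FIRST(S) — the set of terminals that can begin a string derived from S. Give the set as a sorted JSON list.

FIRST sets, iterate to fixpoint:
iter 1:
  A via A→b: +{b}
  S via S→A S c: +{b}
  S via S→c S c: +{c}
  FIRST[S]={b,c}  FIRST[A]={b}
iter 2: (no change)
  FIRST[S]={b,c}  FIRST[A]={b}

FIRST(S) = ["b", "c"]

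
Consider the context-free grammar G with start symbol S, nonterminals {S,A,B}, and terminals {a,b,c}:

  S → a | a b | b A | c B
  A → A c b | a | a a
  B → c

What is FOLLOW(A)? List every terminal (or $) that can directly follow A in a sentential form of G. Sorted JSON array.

FIRST iteration:
round 1:
  A via A→a: +{a}
  B via B→c: +{c}
  S via S→a: +{a}
  S via S→b A: +{b}
  S via S→c B: +{c}
  S: {a,b,c}  A: {a}  B: {c}
round 2: (stable)
  S: {a,b,c}  A: {a}  B: {c}

FOLLOW sets:
seed FOLLOW(S) with $
pass 1:
  A→A c b: FOLLOW(A) ⊇ FIRST(c) = {c}; new: +{c}
  S→b A: FOLLOW(A) ⊇ FOLLOW(S) ⊇ {$}; new: +{$}
  S→c B: FOLLOW(B) ⊇ FOLLOW(S) ⊇ {$}; new: +{$}
  S: {$}  A: {$,c}  B: {$}
pass 2: (stable)
  S: {$}  A: {$,c}  B: {$}

FOLLOW(A) = ["$", "c"]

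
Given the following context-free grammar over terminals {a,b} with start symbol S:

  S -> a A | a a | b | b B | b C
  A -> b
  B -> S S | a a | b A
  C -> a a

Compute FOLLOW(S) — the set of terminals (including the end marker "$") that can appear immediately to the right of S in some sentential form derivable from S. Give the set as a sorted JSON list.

Compute FIRST by fixpoint:
pass 1:
  A via A→b: +{b}
  B via B→a a: +{a}
  B via B→b A: +{b}
  C via C→a a: +{a}
  S via S→a A: +{a}
  S via S→b: +{b}
  FIRST(S)={a,b}  FIRST(A)={b}  FIRST(B)={a,b}  FIRST(C)={a}
pass 2: (no change)
  FIRST(S)={a,b}  FIRST(A)={b}  FIRST(B)={a,b}  FIRST(C)={a}

Compute FOLLOW by fixpoint:
FOLLOW(S) := {$}
pass 1:
  B→S S: FOLLOW(S) ⊇ FIRST(S) = {a,b}; new: +{a,b}
  S→a A: FOLLOW(A) ⊇ FOLLOW(S) ⊇ {$,a,b}; new: +{$,a,b}
  S→b B: FOLLOW(B) ⊇ FOLLOW(S) ⊇ {$,a,b}; new: +{$,a,b}
  S→b C: FOLLOW(C) ⊇ FOLLOW(S) ⊇ {$,a,b}; new: +{$,a,b}
  S: {$,a,b}  A: {$,a,b}  B: {$,a,b}  C: {$,a,b}
pass 2: — fixpoint
  S: {$,a,b}  A: {$,a,b}  B: {$,a,b}  C: {$,a,b}

FOLLOW(S) = ["$", "a", "b"]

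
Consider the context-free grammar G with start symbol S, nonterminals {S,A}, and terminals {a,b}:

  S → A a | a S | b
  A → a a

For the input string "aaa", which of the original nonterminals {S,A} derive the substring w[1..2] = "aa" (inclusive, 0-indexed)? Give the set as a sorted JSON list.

CNF form of G:
  S -> A T0 | T0 S | b
  A -> T0 T0
  T0 -> a

CYK fill (cells [i..j] with 1 ≤ i ≤ j ≤ 2 only):
  cell(1,1) a: {T0}  orig:{}
  cell(2,2) a: {T0}  orig:{}
  cell(1,2) aa: {A}

Original NTs in T[1,2] deriving "aa": ["A"]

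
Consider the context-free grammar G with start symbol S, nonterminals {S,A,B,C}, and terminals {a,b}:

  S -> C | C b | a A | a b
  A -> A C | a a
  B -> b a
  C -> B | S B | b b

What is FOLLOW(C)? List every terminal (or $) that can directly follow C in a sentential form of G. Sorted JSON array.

FIRST iteration:
iter 1:
  A via A→a a: +{a}
  B via B→b a: +{b}
  C via C→B: +{b}
  S via S→C: +{b}
  S via S→a A: +{a}
  S: {a,b}  A: {a}  B: {b}  C: {b}
iter 2:
  C via C→S B: +{a}
  S: {a,b}  A: {a}  B: {b}  C: {a,b}
iter 3: — fixpoint
  S: {a,b}  A: {a}  B: {b}  C: {a,b}

Compute FOLLOW by fixpoint:
initialize: $ ∈ FOLLOW(S)
pass 1:
  A→A C: FOLLOW(A) ⊇ FIRST(C) = {a,b}; new: +{a,b}
  A→A C: FOLLOW(C) ⊇ FOLLOW(A) ⊇ {a,b}; new: +{a,b}
  C→B: FOLLOW(B) ⊇ FOLLOW(C) ⊇ {a,b}; new: +{a,b}
  C→S B: FOLLOW(S) ⊇ FIRST(B) = {b}; new: +{b}
  S→C: FOLLOW(C) ⊇ FOLLOW(S) ⊇ {$,b}; new: +{$}
  S→a A: FOLLOW(A) ⊇ FOLLOW(S) ⊇ {$,b}; new: +{$}
  FOLLOW[S]={$,b}  FOLLOW[A]={$,a,b}  FOLLOW[B]={a,b}  FOLLOW[C]={$,a,b}
pass 2:
  C→B: FOLLOW(B) ⊇ FOLLOW(C) ⊇ {$,a,b}; new: +{$}
  FOLLOW[S]={$,b}  FOLLOW[A]={$,a,b}  FOLLOW[B]={$,a,b}  FOLLOW[C]={$,a,b}
pass 3: — fixpoint
  FOLLOW[S]={$,b}  FOLLOW[A]={$,a,b}  FOLLOW[B]={$,a,b}  FOLLOW[C]={$,a,b}

FOLLOW(C) = ["$", "a", "b"]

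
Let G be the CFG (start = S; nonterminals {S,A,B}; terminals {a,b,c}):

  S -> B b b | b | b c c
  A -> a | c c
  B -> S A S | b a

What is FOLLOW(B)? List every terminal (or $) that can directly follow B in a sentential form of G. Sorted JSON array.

FIRST sets, iterate to fixpoint:
round 1:
  A via A→a: +{a}
  A via A→c c: +{c}
  B via B→b a: +{b}
  S via S→B b b: +{b}
  FIRST(S)={b}  FIRST(A)={a,c}  FIRST(B)={b}
round 2: — fixpoint
  FIRST(S)={b}  FIRST(A)={a,c}  FIRST(B)={b}

Compute FOLLOW by fixpoint:
initialize: $ ∈ FOLLOW(S)
[1]
  B→S A S: FOLLOW(S) ⊇ FIRST(A) = {a,c}; new: +{a,c}
  B→S A S: FOLLOW(A) ⊇ FIRST(S) = {b}; new: +{b}
  S→B b b: FOLLOW(B) ⊇ FIRST(b) = {b}; new: +{b}
  FOLLOW[S]={$,a,c}  FOLLOW[A]={b}  FOLLOW[B]={b}
[2]
  B→S A S: FOLLOW(S) ⊇ FOLLOW(B) ⊇ {b}; new: +{b}
  FOLLOW[S]={$,a,b,c}  FOLLOW[A]={b}  FOLLOW[B]={b}
[3] done
  FOLLOW[S]={$,a,b,c}  FOLLOW[A]={b}  FOLLOW[B]={b}

FOLLOW(B) = ["b"]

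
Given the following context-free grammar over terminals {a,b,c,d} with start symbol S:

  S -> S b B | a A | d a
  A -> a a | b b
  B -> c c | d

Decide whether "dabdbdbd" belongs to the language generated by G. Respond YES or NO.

Convert to CNF:
  S -> S X4 | T0 A | T3 T0
  A -> T0 T0 | T1 T1
  B -> T2 T2 | d
  T0 -> a
  T1 -> b
  T2 -> c
  T3 -> d
  X4 -> T1 B

CYK table (by increasing span):
  [0..0]={B,T3}  "d"  orig:{B}
  [1..1]={T0}  "a"  orig:{}
  [2..2]={T1}  "b"  orig:{}
  [3..3]={B,T3}  "d"  orig:{B}
  [4..4]={T1}  "b"  orig:{}
  [5..5]={B,T3}  "d"  orig:{B}
  [6..6]={T1}  "b"  orig:{}
  [7..7]={B,T3}  "d"  orig:{B}
  [0..1]={S}  "da"
  [1..2]=∅  "ab"
  [2..3]={X4}  "bd"  orig:{}
  [3..4]=∅  "db"
  [4..5]={X4}  "bd"  orig:{}
  [5..6]=∅  "db"
  [6..7]={X4}  "bd"  orig:{}
  [0..2]=∅  "dab"
  [1..3]=∅  "abd"
  [2..4]=∅  "bdb"
  [3..5]=∅  "dbd"
  [4..6]=∅  "bdb"
  [5..7]=∅  "dbd"
  [0..3]={S}  "dabd"
  [1..4]=∅  "abdb"
  [2..5]=∅  "bdbd"
  [3..6]=∅  "dbdb"
  [4..7]=∅  "bdbd"
  [0..4]=∅  "dabdb"
  [1..5]=∅  "abdbd"
  [2..6]=∅  "bdbdb"
  [3..7]=∅  "dbdbd"
  [0..5]={S}  "dabdbd"
  [1..6]=∅  "abdbdb"
  [2..7]=∅  "bdbdbd"
  [0..6]=∅  "dabdbdb"
  [1..7]=∅  "abdbdbd"
  [0..7]={S}  "dabdbdbd"

S ∈ T[0,7] ⇒ YES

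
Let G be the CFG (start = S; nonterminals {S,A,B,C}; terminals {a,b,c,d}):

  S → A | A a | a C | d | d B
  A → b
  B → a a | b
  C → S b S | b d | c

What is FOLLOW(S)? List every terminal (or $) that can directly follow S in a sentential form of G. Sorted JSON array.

FIRST sets, iterate to fixpoint:
iter 1:
  A via A→b: +{b}
  B via B→a a: +{a}
  B via B→b: +{b}
  C via C→b d: +{b}
  C via C→c: +{c}
  S via S→A: +{b}
  S via S→a C: +{a}
  S via S→d: +{d}
  FIRST[S]={a,b,d}  FIRST[A]={b}  FIRST[B]={a,b}  FIRST[C]={b,c}
iter 2:
  C via C→S b S: +{a,d}
  FIRST[S]={a,b,d}  FIRST[A]={b}  FIRST[B]={a,b}  FIRST[C]={a,b,c,d}
iter 3: (no change)
  FIRST[S]={a,b,d}  FIRST[A]={b}  FIRST[B]={a,b}  FIRST[C]={a,b,c,d}

FOLLOW sets:
initialize: $ ∈ FOLLOW(S)
round 1:
  C→S b S: FOLLOW(S) ⊇ FIRST(b) = {b}; new: +{b}
  S→A: FOLLOW(A) ⊇ FOLLOW(S) ⊇ {$,b}; new: +{$,b}
  S→A a: FOLLOW(A) ⊇ FIRST(a) = {a}; new: +{a}
  S→a C: FOLLOW(C) ⊇ FOLLOW(S) ⊇ {$,b}; new: +{$,b}
  S→d B: FOLLOW(B) ⊇ FOLLOW(S) ⊇ {$,b}; new: +{$,b}
  S: {$,b}  A: {$,a,b}  B: {$,b}  C: {$,b}
round 2: — fixpoint
  S: {$,b}  A: {$,a,b}  B: {$,b}  C: {$,b}

FOLLOW(S) = ["$", "b"]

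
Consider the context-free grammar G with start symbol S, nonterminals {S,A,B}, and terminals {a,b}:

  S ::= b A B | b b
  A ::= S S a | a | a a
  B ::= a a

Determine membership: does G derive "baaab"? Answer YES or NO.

CNF form of G:
  S -> T1 T1 | T1 X3
  A -> S X2 | T0 T0 | a
  B -> T0 T0
  T0 -> a
  T1 -> b
  X2 -> S T0
  X3 -> A B

CYK table (by increasing span):
  cell(0,0) b: {T1}  orig:{}
  cell(1,1) a: {A,T0}  orig:{A}
  cell(2,2) a: {A,T0}  orig:{A}
  cell(3,3) a: {A,T0}  orig:{A}
  cell(4,4) b: {T1}  orig:{}
  cell(0,1) ba: ∅
  cell(1,2) aa: {A,B}
  cell(2,3) aa: {A,B}
  cell(3,4) ab: ∅
  cell(0,2) baa: ∅
  cell(1,3) aaa: {X3}  orig:{}
  cell(2,4) aab: ∅
  cell(0,3) baaa: {S}
  cell(1,4) aaab: ∅
  cell(0,4) baaab: ∅

S ∉ T[0,4] ⇒ NO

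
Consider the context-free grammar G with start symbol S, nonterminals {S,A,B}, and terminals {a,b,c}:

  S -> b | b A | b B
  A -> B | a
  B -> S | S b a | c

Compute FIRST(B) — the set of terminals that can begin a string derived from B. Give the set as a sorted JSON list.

Compute FIRST by fixpoint:
round 1:
  A via A→a: +{a}
  B via B→c: +{c}
  S via S→b: +{b}
  FIRST(S)={b}  FIRST(A)={a}  FIRST(B)={c}
round 2:
  A via A→B: +{c}
  B via B→S: +{b}
  FIRST(S)={b}  FIRST(A)={a,c}  FIRST(B)={b,c}
round 3:
  A via A→B: +{b}
  FIRST(S)={b}  FIRST(A)={a,b,c}  FIRST(B)={b,c}
round 4: — fixpoint
  FIRST(S)={b}  FIRST(A)={a,b,c}  FIRST(B)={b,c}

FIRST(B) = ["b", "c"]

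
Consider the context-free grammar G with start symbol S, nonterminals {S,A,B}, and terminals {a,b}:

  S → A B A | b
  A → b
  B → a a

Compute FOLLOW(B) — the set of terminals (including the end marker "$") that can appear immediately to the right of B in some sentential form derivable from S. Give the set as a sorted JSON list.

FIRST sets, iterate to fixpoint:
round 1:
  A via A→b: +{b}
  B via B→a a: +{a}
  S via S→A B A: +{b}
  S: {b}  A: {b}  B: {a}
round 2: (stable)
  S: {b}  A: {b}  B: {a}

FOLLOW sets:
FOLLOW(S) := {$}
pass 1:
  S→A B A: FOLLOW(A) ⊇ FIRST(B) = {a}; new: +{a}
  S→A B A: FOLLOW(B) ⊇ FIRST(A) = {b}; new: +{b}
  S→A B A: FOLLOW(A) ⊇ FOLLOW(S) ⊇ {$}; new: +{$}
  FOLLOW(S)={$}  FOLLOW(A)={$,a}  FOLLOW(B)={b}
pass 2: (stable)
  FOLLOW(S)={$}  FOLLOW(A)={$,a}  FOLLOW(B)={b}

FOLLOW(B) = ["b"]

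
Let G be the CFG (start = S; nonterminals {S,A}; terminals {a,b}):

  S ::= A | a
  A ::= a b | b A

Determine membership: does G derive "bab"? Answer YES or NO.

CNF form of G:
  S -> T0 T1 | T1 A | a
  A -> T0 T1 | T1 A
  T0 -> a
  T1 -> b

Fill CYK table bottom-up:
  [0..0]={T1}  "b"  orig:{}
  [1..1]={S,T0}  "a"  orig:{S}
  [2..2]={T1}  "b"  orig:{}
  [0..1]=∅  "ba"
  [1..2]={A,S}  "ab"
  [0..2]={A,S}  "bab"

S ∈ T[0,2] ⇒ YES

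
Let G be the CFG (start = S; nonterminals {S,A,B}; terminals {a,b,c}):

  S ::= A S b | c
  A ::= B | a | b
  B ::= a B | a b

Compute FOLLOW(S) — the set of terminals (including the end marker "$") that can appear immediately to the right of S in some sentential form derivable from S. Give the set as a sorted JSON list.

FIRST iteration:
pass 1:
  A via A→a: +{a}
  A via A→b: +{b}
  B via B→a B: +{a}
  S via S→A S b: +{a,b}
  S via S→c: +{c}
  S: {a,b,c}  A: {a,b}  B: {a}
pass 2: (stable)
  S: {a,b,c}  A: {a,b}  B: {a}

Compute FOLLOW by fixpoint:
seed FOLLOW(S) with $
pass 1:
  S→A S b: FOLLOW(A) ⊇ FIRST(S) = {a,b,c}; new: +{a,b,c}
  S→A S b: FOLLOW(S) ⊇ FIRST(b) = {b}; new: +{b}
  S: {$,b}  A: {a,b,c}  B: {}
pass 2:
  A→B: FOLLOW(B) ⊇ FOLLOW(A) ⊇ {a,b,c}; new: +{a,b,c}
  S: {$,b}  A: {a,b,c}  B: {a,b,c}
pass 3: (stable)
  S: {$,b}  A: {a,b,c}  B: {a,b,c}

FOLLOW(S) = ["$", "b"]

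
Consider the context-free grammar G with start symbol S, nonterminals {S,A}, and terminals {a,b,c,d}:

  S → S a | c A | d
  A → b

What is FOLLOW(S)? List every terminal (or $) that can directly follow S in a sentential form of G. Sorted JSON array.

FIRST iteration:
round 1:
  A via A→b: +{b}
  S via S→c A: +{c}
  S via S→d: +{d}
  S: {c,d}  A: {b}
round 2: — fixpoint
  S: {c,d}  A: {b}

FOLLOW sets:
FOLLOW(S) := {$}
iter 1:
  S→S a: FOLLOW(S) ⊇ FIRST(a) = {a}; new: +{a}
  S→c A: FOLLOW(A) ⊇ FOLLOW(S) ⊇ {$,a}; new: +{$,a}
  FOLLOW(S)={$,a}  FOLLOW(A)={$,a}
iter 2: (no change)
  FOLLOW(S)={$,a}  FOLLOW(A)={$,a}

FOLLOW(S) = ["$", "a"]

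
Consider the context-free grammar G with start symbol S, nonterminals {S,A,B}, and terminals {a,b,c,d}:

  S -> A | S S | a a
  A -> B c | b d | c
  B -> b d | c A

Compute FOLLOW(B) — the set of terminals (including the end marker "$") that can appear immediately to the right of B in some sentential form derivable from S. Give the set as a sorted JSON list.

Compute FIRST by fixpoint:
iter 1:
  A via A→b d: +{b}
  A via A→c: +{c}
  B via B→b d: +{b}
  B via B→c A: +{c}
  S via S→A: +{b,c}
  S via S→a a: +{a}
  FIRST(S)={a,b,c}  FIRST(A)={b,c}  FIRST(B)={b,c}
iter 2: — fixpoint
  FIRST(S)={a,b,c}  FIRST(A)={b,c}  FIRST(B)={b,c}

FOLLOW sets:
FOLLOW(S) := {$}
round 1:
  A→B c: FOLLOW(B) ⊇ FIRST(c) = {c}; new: +{c}
  B→c A: FOLLOW(A) ⊇ FOLLOW(B) ⊇ {c}; new: +{c}
  S→A: FOLLOW(A) ⊇ FOLLOW(S) ⊇ {$}; new: +{$}
  S→S S: FOLLOW(S) ⊇ FIRST(S) = {a,b,c}; new: +{a,b,c}
  S: {$,a,b,c}  A: {$,c}  B: {c}
round 2:
  S→A: FOLLOW(A) ⊇ FOLLOW(S) ⊇ {$,a,b,c}; new: +{a,b}
  S: {$,a,b,c}  A: {$,a,b,c}  B: {c}
round 3: — fixpoint
  S: {$,a,b,c}  A: {$,a,b,c}  B: {c}

FOLLOW(B) = ["c"]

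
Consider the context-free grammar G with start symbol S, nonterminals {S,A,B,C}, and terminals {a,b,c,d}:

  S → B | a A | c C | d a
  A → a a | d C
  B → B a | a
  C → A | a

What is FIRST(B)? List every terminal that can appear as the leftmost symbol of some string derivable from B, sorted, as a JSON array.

FIRST sets, iterate to fixpoint:
iter 1:
  A via A→a a: +{a}
  A via A→d C: +{d}
  B via B→a: +{a}
  C via C→A: +{a,d}
  S via S→B: +{a}
  S via S→c C: +{c}
  S via S→d a: +{d}
  FIRST[S]={a,c,d}  FIRST[A]={a,d}  FIRST[B]={a}  FIRST[C]={a,d}
iter 2: — fixpoint
  FIRST[S]={a,c,d}  FIRST[A]={a,d}  FIRST[B]={a}  FIRST[C]={a,d}

FIRST(B) = ["a"]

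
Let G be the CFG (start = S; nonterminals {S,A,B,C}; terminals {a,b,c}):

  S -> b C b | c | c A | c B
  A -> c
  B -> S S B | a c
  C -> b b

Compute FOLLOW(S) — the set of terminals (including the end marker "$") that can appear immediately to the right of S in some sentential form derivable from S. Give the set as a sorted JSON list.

Compute FIRST by fixpoint:
iter 1:
  A via A→c: +{c}
  B via B→a c: +{a}
  C via C→b b: +{b}
  S via S→b C b: +{b}
  S via S→c: +{c}
  S: {b,c}  A: {c}  B: {a}  C: {b}
iter 2:
  B via B→S S B: +{b,c}
  S: {b,c}  A: {c}  B: {a,b,c}  C: {b}
iter 3: done
  S: {b,c}  A: {c}  B: {a,b,c}  C: {b}

Compute FOLLOW by fixpoint:
FOLLOW(S) := {$}
iter 1:
  B→S S B: FOLLOW(S) ⊇ FIRST(S) = {b,c}; new: +{b,c}
  B→S S B: FOLLOW(S) ⊇ FIRST(B) = {a,b,c}; new: +{a}
  S→b C b: FOLLOW(C) ⊇ FIRST(b) = {b}; new: +{b}
  S→c A: FOLLOW(A) ⊇ FOLLOW(S) ⊇ {$,a,b,c}; new: +{$,a,b,c}
  S→c B: FOLLOW(B) ⊇ FOLLOW(S) ⊇ {$,a,b,c}; new: +{$,a,b,c}
  FOLLOW(S)={$,a,b,c}  FOLLOW(A)={$,a,b,c}  FOLLOW(B)={$,a,b,c}  FOLLOW(C)={b}
iter 2: done
  FOLLOW(S)={$,a,b,c}  FOLLOW(A)={$,a,b,c}  FOLLOW(B)={$,a,b,c}  FOLLOW(C)={b}

FOLLOW(S) = ["$", "a", "b", "c"]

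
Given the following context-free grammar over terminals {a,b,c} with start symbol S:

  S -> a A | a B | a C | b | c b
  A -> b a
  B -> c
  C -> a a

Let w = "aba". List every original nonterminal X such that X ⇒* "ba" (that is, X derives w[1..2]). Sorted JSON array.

CNF form of G:
  S -> T1 A | T1 B | T1 C | T2 T0 | b
  A -> T0 T1
  B -> c
  C -> T1 T1
  T0 -> b
  T1 -> a
  T2 -> c

CYK table (by increasing span), restricted to cells inside w[1..2]:
  [1..1]={S,T0}  "b"  orig:{S}
  [2..2]={T1}  "a"  orig:{}
  [1..2]={A}  "ba"

Original NTs in T[1,2] deriving "ba": ["A"]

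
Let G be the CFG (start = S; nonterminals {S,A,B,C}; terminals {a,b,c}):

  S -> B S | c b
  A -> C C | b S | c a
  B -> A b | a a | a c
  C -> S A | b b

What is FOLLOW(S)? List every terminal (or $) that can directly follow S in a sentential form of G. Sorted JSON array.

FIRST iteration:
[1]
  A via A→b S: +{b}
  A via A→c a: +{c}
  B via B→A b: +{b,c}
  B via B→a a: +{a}
  C via C→b b: +{b}
  S via S→B S: +{a,b,c}
  FIRST(S)={a,b,c}  FIRST(A)={b,c}  FIRST(B)={a,b,c}  FIRST(C)={b}
[2]
  C via C→S A: +{a,c}
  FIRST(S)={a,b,c}  FIRST(A)={b,c}  FIRST(B)={a,b,c}  FIRST(C)={a,b,c}
[3]
  A via A→C C: +{a}
  FIRST(S)={a,b,c}  FIRST(A)={a,b,c}  FIRST(B)={a,b,c}  FIRST(C)={a,b,c}
[4] (stable)
  FIRST(S)={a,b,c}  FIRST(A)={a,b,c}  FIRST(B)={a,b,c}  FIRST(C)={a,b,c}

FOLLOW iteration:
FOLLOW(S) := {$}
[1]
  A→C C: FOLLOW(C) ⊇ FIRST(C) = {a,b,c}; new: +{a,b,c}
  B→A b: FOLLOW(A) ⊇ FIRST(b) = {b}; new: +{b}
  C→S A: FOLLOW(S) ⊇ FIRST(A) = {a,b,c}; new: +{a,b,c}
  C→S A: FOLLOW(A) ⊇ FOLLOW(C) ⊇ {a,b,c}; new: +{a,c}
  S→B S: FOLLOW(B) ⊇ FIRST(S) = {a,b,c}; new: +{a,b,c}
  FOLLOW[S]={$,a,b,c}  FOLLOW[A]={a,b,c}  FOLLOW[B]={a,b,c}  FOLLOW[C]={a,b,c}
[2] done
  FOLLOW[S]={$,a,b,c}  FOLLOW[A]={a,b,c}  FOLLOW[B]={a,b,c}  FOLLOW[C]={a,b,c}

FOLLOW(S) = ["$", "a", "b", "c"]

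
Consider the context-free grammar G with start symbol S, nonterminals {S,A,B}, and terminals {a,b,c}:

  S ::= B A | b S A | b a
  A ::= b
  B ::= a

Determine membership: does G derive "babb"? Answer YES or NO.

CNF form of G:
  S -> B A | T0 T1 | T0 X2
  A -> b
  B -> a
  T0 -> b
  T1 -> a
  X2 -> S A

Fill CYK table bottom-up:
  [0..0]={A,T0}  "b"  orig:{A}
  [1..1]={B,T1}  "a"  orig:{B}
  [2..2]={A,T0}  "b"  orig:{A}
  [3..3]={A,T0}  "b"  orig:{A}
  [0..1]={S}  "ba"
  [1..2]={S}  "ab"
  [2..3]=∅  "bb"
  [0..2]={X2}  "bab"  orig:{}
  [1..3]={X2}  "abb"  orig:{}
  [0..3]={S}  "babb"

S ∈ T[0,3] ⇒ YES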